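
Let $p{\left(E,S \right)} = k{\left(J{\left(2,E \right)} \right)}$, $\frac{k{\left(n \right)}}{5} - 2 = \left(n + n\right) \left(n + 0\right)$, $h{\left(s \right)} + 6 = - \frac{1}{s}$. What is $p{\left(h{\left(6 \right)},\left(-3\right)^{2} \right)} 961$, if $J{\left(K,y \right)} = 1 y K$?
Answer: $\frac{13242580}{9} \approx 1.4714 \cdot 10^{6}$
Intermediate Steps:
$h{\left(s \right)} = -6 - \frac{1}{s}$
$J{\left(K,y \right)} = K y$ ($J{\left(K,y \right)} = y K = K y$)
$k{\left(n \right)} = 10 + 10 n^{2}$ ($k{\left(n \right)} = 10 + 5 \left(n + n\right) \left(n + 0\right) = 10 + 5 \cdot 2 n n = 10 + 5 \cdot 2 n^{2} = 10 + 10 n^{2}$)
$p{\left(E,S \right)} = 10 + 40 E^{2}$ ($p{\left(E,S \right)} = 10 + 10 \left(2 E\right)^{2} = 10 + 10 \cdot 4 E^{2} = 10 + 40 E^{2}$)
$p{\left(h{\left(6 \right)},\left(-3\right)^{2} \right)} 961 = \left(10 + 40 \left(-6 - \frac{1}{6}\right)^{2}\right) 961 = \left(10 + 40 \left(- \frac{37}{6}\right)^{2}\right) 961 = \left(10 + 40 \cdot \frac{1369}{36}\right) 961 = \left(10 + \frac{13690}{9}\right) 961 = \frac{13780}{9} \cdot 961 = \frac{13242580}{9}$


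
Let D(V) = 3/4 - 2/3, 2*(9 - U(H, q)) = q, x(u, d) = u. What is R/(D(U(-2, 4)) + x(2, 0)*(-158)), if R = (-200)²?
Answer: -480000/3791 ≈ -126.62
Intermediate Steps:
R = 40000
U(H, q) = 9 - q/2
D(V) = 1/12 (D(V) = 3*(¼) - 2*⅓ = ¾ - ⅔ = 1/12)
R/(D(U(-2, 4)) + x(2, 0)*(-158)) = 40000/(1/12 + 2*(-158)) = 40000/(1/12 - 316) = 40000/(-3791/12) = 40000*(-12/3791) = -480000/3791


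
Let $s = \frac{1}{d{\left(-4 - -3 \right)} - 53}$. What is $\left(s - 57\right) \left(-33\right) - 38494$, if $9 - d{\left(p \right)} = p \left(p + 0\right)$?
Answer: $- \frac{549184}{15} \approx -36612.0$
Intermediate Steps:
$d{\left(p \right)} = 9 - p^{2}$ ($d{\left(p \right)} = 9 - p \left(p + 0\right) = 9 - p p = 9 - p^{2}$)
$s = - \frac{1}{45}$ ($s = \frac{1}{\left(9 - \left(-4 - -3\right)^{2}\right) - 53} = \frac{1}{\left(9 - \left(-4 + 3\right)^{2}\right) - 53} = \frac{1}{\left(9 - \left(-1\right)^{2}\right) - 53} = \frac{1}{\left(9 - 1\right) - 53} = \frac{1}{8 - 53} = \frac{1}{-45} = - \frac{1}{45} \approx -0.022222$)
$\left(s - 57\right) \left(-33\right) - 38494 = \left(- \frac{1}{45} - 57\right) \left(-33\right) - 38494 = \left(- \frac{2566}{45}\right) \left(-33\right) - 38494 = \frac{28226}{15} - 38494 = - \frac{549184}{15}$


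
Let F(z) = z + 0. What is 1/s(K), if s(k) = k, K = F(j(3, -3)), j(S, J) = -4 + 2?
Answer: -1/2 ≈ -0.50000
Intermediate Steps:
j(S, J) = -2
F(z) = z
K = -2
1/s(K) = 1/(-2) = -1/2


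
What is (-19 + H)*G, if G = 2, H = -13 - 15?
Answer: -94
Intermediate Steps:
H = -28
(-19 + H)*G = (-19 - 28)*2 = -47*2 = -94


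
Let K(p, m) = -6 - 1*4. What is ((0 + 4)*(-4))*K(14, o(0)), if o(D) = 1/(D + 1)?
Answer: 160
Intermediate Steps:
o(D) = 1/(1 + D)
K(p, m) = -10 (K(p, m) = -6 - 4 = -10)
((0 + 4)*(-4))*K(14, o(0)) = ((0 + 4)*(-4))*(-10) = (4*(-4))*(-10) = -16*(-10) = 160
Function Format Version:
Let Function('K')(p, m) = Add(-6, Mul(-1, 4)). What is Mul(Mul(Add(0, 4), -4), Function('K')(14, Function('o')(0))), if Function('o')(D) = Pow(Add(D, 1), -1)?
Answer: 160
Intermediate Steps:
Function('o')(D) = Pow(Add(1, D), -1)
Function('K')(p, m) = -10 (Function('K')(p, m) = Add(-6, -4) = -10)
Mul(Mul(Add(0, 4), -4), Function('K')(14, Function('o')(0))) = Mul(Mul(Add(0, 4), -4), -10) = Mul(Mul(4, -4), -10) = Mul(-16, -10) = 160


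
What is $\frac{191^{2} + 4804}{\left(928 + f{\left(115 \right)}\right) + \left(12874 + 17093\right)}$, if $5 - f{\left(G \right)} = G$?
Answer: $\frac{8257}{6157} \approx 1.3411$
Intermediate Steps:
$f{\left(G \right)} = 5 - G$
$\frac{191^{2} + 4804}{\left(928 + f{\left(115 \right)}\right) + \left(12874 + 17093\right)} = \frac{191^{2} + 4804}{\left(928 + \left(5 - 115\right)\right) + \left(12874 + 17093\right)} = \frac{36481 + 4804}{\left(928 + \left(5 - 115\right)\right) + 29967} = \frac{41285}{\left(928 - 110\right) + 29967} = \frac{41285}{818 + 29967} = \frac{41285}{30785} = 41285 \cdot \frac{1}{30785} = \frac{8257}{6157}$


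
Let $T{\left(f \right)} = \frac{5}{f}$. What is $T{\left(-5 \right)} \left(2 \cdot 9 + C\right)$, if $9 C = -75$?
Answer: $- \frac{29}{3} \approx -9.6667$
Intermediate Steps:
$C = - \frac{25}{3}$ ($C = \frac{1}{9} \left(-75\right) = - \frac{25}{3} \approx -8.3333$)
$T{\left(-5 \right)} \left(2 \cdot 9 + C\right) = \frac{5}{-5} \left(2 \cdot 9 - \frac{25}{3}\right) = 5 \left(- \frac{1}{5}\right) \left(18 - \frac{25}{3}\right) = \left(-1\right) \frac{29}{3} = - \frac{29}{3}$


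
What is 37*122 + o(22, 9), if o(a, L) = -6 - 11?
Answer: 4497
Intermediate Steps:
o(a, L) = -17
37*122 + o(22, 9) = 37*122 - 17 = 4514 - 17 = 4497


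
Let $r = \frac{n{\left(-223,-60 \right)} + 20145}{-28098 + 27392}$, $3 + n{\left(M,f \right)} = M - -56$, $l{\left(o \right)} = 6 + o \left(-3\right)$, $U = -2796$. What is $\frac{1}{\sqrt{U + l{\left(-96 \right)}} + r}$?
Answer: $- \frac{14102350}{1646087497} - \frac{1495308 i \sqrt{278}}{1646087497} \approx -0.0085672 - 0.015146 i$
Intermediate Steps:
$l{\left(o \right)} = 6 - 3 o$
$n{\left(M,f \right)} = 53 + M$ ($n{\left(M,f \right)} = -3 + \left(M - -56\right) = -3 + \left(M + 56\right) = -3 + \left(56 + M\right) = 53 + M$)
$r = - \frac{19975}{706}$ ($r = \frac{\left(53 - 223\right) + 20145}{-28098 + 27392} = \frac{-170 + 20145}{-706} = 19975 \left(- \frac{1}{706}\right) = - \frac{19975}{706} \approx -28.293$)
$\frac{1}{\sqrt{U + l{\left(-96 \right)}} + r} = \frac{1}{\sqrt{-2796 + \left(6 - -288\right)} - \frac{19975}{706}} = \frac{1}{\sqrt{-2796 + \left(6 + 288\right)} - \frac{19975}{706}} = \frac{1}{\sqrt{-2796 + 294} - \frac{19975}{706}} = \frac{1}{\sqrt{-2502} - \frac{19975}{706}} = \frac{1}{3 i \sqrt{278} - \frac{19975}{706}} = \frac{1}{- \frac{19975}{706} + 3 i \sqrt{278}}$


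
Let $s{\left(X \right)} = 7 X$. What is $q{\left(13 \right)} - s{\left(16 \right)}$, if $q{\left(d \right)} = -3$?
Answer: $-115$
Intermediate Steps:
$q{\left(13 \right)} - s{\left(16 \right)} = -3 - 7 \cdot 16 = -3 - 112 = -115$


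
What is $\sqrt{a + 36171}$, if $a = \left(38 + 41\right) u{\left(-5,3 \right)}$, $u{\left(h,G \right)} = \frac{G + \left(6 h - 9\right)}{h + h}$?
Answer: $\frac{3 \sqrt{101265}}{5} \approx 190.93$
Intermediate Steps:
$u{\left(h,G \right)} = \frac{-9 + G + 6 h}{2 h}$ ($u{\left(h,G \right)} = \frac{G + \left(-9 + 6 h\right)}{2 h} = \left(-9 + G + 6 h\right) \frac{1}{2 h} = \frac{-9 + G + 6 h}{2 h}$)
$a = \frac{1422}{5}$ ($a = \left(38 + 41\right) \frac{-9 + 3 + 6 \left(-5\right)}{2 \left(-5\right)} = 79 \cdot \frac{1}{2} \left(- \frac{1}{5}\right) \left(-9 + 3 - 30\right) = 79 \cdot \frac{1}{2} \left(- \frac{1}{5}\right) \left(-36\right) = 79 \cdot \frac{18}{5} = \frac{1422}{5} \approx 284.4$)
$\sqrt{a + 36171} = \sqrt{\frac{1422}{5} + 36171} = \sqrt{\frac{182277}{5}} = \frac{3 \sqrt{101265}}{5}$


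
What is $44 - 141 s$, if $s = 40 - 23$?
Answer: $-2353$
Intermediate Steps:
$s = 17$
$44 - 141 s = 44 - 2397 = -2353$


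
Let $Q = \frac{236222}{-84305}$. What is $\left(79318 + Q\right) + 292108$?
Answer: $\frac{31312832708}{84305} \approx 3.7142 \cdot 10^{5}$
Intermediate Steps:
$Q = - \frac{236222}{84305}$ ($Q = 236222 \left(- \frac{1}{84305}\right) = - \frac{236222}{84305} \approx -2.802$)
$\left(79318 + Q\right) + 292108 = \left(79318 - \frac{236222}{84305}\right) + 292108 = \frac{6686667768}{84305} + 292108 = \frac{31312832708}{84305}$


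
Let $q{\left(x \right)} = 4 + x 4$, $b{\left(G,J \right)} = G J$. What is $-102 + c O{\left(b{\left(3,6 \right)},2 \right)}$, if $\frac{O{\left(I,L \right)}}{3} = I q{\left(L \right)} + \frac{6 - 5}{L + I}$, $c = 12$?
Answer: $\frac{38379}{5} \approx 7675.8$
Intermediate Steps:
$q{\left(x \right)} = 4 + 4 x$
$O{\left(I,L \right)} = \frac{3}{I + L} + 3 I \left(4 + 4 L\right)$ ($O{\left(I,L \right)} = 3 \left(I \left(4 + 4 L\right) + \frac{6 - 5}{L + I}\right) = 3 \left(I \left(4 + 4 L\right) + 1 \frac{1}{I + L}\right) = 3 \left(I \left(4 + 4 L\right) + \frac{1}{I + L}\right) = 3 \left(\frac{1}{I + L} + I \left(4 + 4 L\right)\right) = \frac{3}{I + L} + 3 I \left(4 + 4 L\right)$)
$-102 + c O{\left(b{\left(3,6 \right)},2 \right)} = -102 + 12 \frac{3 \left(1 + 4 \left(3 \cdot 6\right)^{2} \left(1 + 2\right) + 4 \cdot 3 \cdot 6 \cdot 2 \left(1 + 2\right)\right)}{3 \cdot 6 + 2} = -102 + 12 \frac{3 \left(1 + 4 \cdot 18^{2} \cdot 3 + 4 \cdot 18 \cdot 2 \cdot 3\right)}{18 + 2} = -102 + 12 \frac{3 \left(1 + 4 \cdot 324 \cdot 3 + 432\right)}{20} = -102 + 12 \cdot 3 \cdot \frac{1}{20} \left(1 + 3888 + 432\right) = -102 + 12 \cdot 3 \cdot \frac{1}{20} \cdot 4321 = -102 + 12 \cdot \frac{12963}{20} = -102 + \frac{38889}{5} = \frac{38379}{5}$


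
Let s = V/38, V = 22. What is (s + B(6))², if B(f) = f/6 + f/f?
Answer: 2401/361 ≈ 6.6510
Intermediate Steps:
B(f) = 1 + f/6 (B(f) = f*(⅙) + 1 = f/6 + 1 = 1 + f/6)
s = 11/19 (s = 22/38 = 22*(1/38) = 11/19 ≈ 0.57895)
(s + B(6))² = (11/19 + (1 + (⅙)*6))² = (11/19 + (1 + 1))² = (11/19 + 2)² = (49/19)² = 2401/361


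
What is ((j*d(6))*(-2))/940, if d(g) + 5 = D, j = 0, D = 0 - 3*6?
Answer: 0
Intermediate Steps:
D = -18 (D = 0 - 18 = -18)
d(g) = -23 (d(g) = -5 - 18 = -23)
((j*d(6))*(-2))/940 = ((0*(-23))*(-2))/940 = (0*(-2))*(1/940) = 0*(1/940) = 0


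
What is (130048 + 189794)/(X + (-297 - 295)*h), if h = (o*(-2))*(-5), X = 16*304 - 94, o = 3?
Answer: -53307/2165 ≈ -24.622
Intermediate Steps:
X = 4770 (X = 4864 - 94 = 4770)
h = 30 (h = (3*(-2))*(-5) = -6*(-5) = 30)
(130048 + 189794)/(X + (-297 - 295)*h) = (130048 + 189794)/(4770 + (-297 - 295)*30) = 319842/(4770 - 592*30) = 319842/(4770 - 17760) = 319842/(-12990) = 319842*(-1/12990) = -53307/2165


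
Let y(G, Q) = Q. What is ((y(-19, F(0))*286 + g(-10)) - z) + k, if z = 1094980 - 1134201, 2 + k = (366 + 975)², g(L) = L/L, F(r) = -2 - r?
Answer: 1836929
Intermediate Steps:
g(L) = 1
k = 1798279 (k = -2 + (366 + 975)² = -2 + 1341² = -2 + 1798281 = 1798279)
z = -39221
((y(-19, F(0))*286 + g(-10)) - z) + k = (((-2 - 1*0)*286 + 1) - 1*(-39221)) + 1798279 = (((-2 + 0)*286 + 1) + 39221) + 1798279 = ((-2*286 + 1) + 39221) + 1798279 = ((-572 + 1) + 39221) + 1798279 = (-571 + 39221) + 1798279 = 38650 + 1798279 = 1836929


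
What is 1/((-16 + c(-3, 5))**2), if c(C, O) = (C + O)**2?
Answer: 1/144 ≈ 0.0069444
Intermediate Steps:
1/((-16 + c(-3, 5))**2) = 1/((-16 + (-3 + 5)**2)**2) = 1/((-16 + 2**2)**2) = 1/((-16 + 4)**2) = 1/((-12)**2) = 1/144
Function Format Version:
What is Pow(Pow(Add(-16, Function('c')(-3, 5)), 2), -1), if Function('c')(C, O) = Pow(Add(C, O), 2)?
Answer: Rational(1, 144) ≈ 0.0069444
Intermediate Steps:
Pow(Pow(Add(-16, Function('c')(-3, 5)), 2), -1) = Pow(Pow(Add(-16, Pow(Add(-3, 5), 2)), 2), -1) = Pow(Pow(Add(-16, Pow(2, 2)), 2), -1) = Pow(Pow(Add(-16, 4), 2), -1) = Pow(Pow(-12, 2), -1) = Pow(144, -1) = Rational(1, 144)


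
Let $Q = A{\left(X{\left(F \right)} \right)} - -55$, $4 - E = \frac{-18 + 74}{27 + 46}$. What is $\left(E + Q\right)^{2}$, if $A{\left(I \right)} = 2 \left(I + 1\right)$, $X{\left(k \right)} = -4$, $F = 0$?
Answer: $\frac{14538969}{5329} \approx 2728.3$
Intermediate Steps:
$A{\left(I \right)} = 2 + 2 I$ ($A{\left(I \right)} = 2 \left(1 + I\right) = 2 + 2 I$)
$E = \frac{236}{73}$ ($E = 4 - \frac{-18 + 74}{27 + 46} = 4 - \frac{56}{73} = \frac{236}{73} \approx 3.2329$)
$Q = 49$ ($Q = \left(2 + 2 \left(-4\right)\right) - -55 = \left(2 - 8\right) + 55 = -6 + 55 = 49$)
$\left(E + Q\right)^{2} = \left(\frac{236}{73} + 49\right)^{2} = \left(\frac{3813}{73}\right)^{2} = \frac{14538969}{5329}$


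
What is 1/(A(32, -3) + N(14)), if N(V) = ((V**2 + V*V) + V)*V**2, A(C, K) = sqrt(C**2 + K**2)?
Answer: 79576/6332338743 - sqrt(1033)/6332338743 ≈ 1.2562e-5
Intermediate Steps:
N(V) = V**2*(V + 2*V**2) (N(V) = ((V**2 + V**2) + V)*V**2 = (2*V**2 + V)*V**2 = (V + 2*V**2)*V**2 = V**2*(V + 2*V**2))
1/(A(32, -3) + N(14)) = 1/(sqrt(32**2 + (-3)**2) + 14**3*(1 + 2*14)) = 1/(sqrt(1024 + 9) + 2744*(1 + 28)) = 1/(sqrt(1033) + 2744*29) = 1/(sqrt(1033) + 79576) = 1/(79576 + sqrt(1033))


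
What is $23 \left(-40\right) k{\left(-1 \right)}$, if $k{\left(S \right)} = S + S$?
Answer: $1840$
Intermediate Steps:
$k{\left(S \right)} = 2 S$
$23 \left(-40\right) k{\left(-1 \right)} = 23 \left(-40\right) 2 \left(-1\right) = \left(-920\right) \left(-2\right) = 1840$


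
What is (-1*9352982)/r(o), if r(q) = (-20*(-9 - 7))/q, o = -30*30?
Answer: 210442095/8 ≈ 2.6305e+7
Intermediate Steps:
o = -900
r(q) = 320/q (r(q) = (-20*(-16))/q = 320/q)
(-1*9352982)/r(o) = (-1*9352982)/((320/(-900))) = -9352982/(320*(-1/900)) = -9352982/(-16/45) = -9352982*(-45/16) = 210442095/8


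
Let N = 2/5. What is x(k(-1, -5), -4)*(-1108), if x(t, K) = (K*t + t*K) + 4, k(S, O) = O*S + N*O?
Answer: 22160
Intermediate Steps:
N = ⅖ (N = 2*(⅕) = ⅖ ≈ 0.40000)
k(S, O) = 2*O/5 + O*S (k(S, O) = O*S + 2*O/5 = 2*O/5 + O*S)
x(t, K) = 4 + 2*K*t (x(t, K) = (K*t + K*t) + 4 = 2*K*t + 4 = 4 + 2*K*t)
x(k(-1, -5), -4)*(-1108) = (4 + 2*(-4)*((⅕)*(-5)*(2 + 5*(-1))))*(-1108) = (4 + 2*(-4)*((⅕)*(-5)*(2 - 5)))*(-1108) = (4 + 2*(-4)*((⅕)*(-5)*(-3)))*(-1108) = (4 + 2*(-4)*3)*(-1108) = (4 - 24)*(-1108) = -20*(-1108) = 22160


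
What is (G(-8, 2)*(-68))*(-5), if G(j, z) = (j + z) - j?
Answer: 680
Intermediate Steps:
G(j, z) = z
(G(-8, 2)*(-68))*(-5) = (2*(-68))*(-5) = -136*(-5) = 680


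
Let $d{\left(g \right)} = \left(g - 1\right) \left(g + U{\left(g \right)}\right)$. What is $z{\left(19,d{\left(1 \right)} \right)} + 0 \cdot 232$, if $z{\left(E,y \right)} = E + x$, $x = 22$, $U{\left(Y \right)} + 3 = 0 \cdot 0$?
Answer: $41$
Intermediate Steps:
$U{\left(Y \right)} = -3$ ($U{\left(Y \right)} = -3 + 0 \cdot 0 = -3 + 0 = -3$)
$d{\left(g \right)} = \left(-1 + g\right) \left(-3 + g\right)$ ($d{\left(g \right)} = \left(g - 1\right) \left(g - 3\right) = \left(-1 + g\right) \left(-3 + g\right)$)
$z{\left(E,y \right)} = 22 + E$ ($z{\left(E,y \right)} = E + 22 = 22 + E$)
$z{\left(19,d{\left(1 \right)} \right)} + 0 \cdot 232 = \left(22 + 19\right) + 0 \cdot 232 = 41 + 0 = 41$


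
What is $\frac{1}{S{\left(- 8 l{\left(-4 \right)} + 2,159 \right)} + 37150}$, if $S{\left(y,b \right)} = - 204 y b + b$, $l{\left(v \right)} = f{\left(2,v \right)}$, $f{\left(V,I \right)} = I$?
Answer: $- \frac{1}{1065515} \approx -9.3851 \cdot 10^{-7}$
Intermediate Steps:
$l{\left(v \right)} = v$
$S{\left(y,b \right)} = b - 204 b y$ ($S{\left(y,b \right)} = - 204 b y + b = b - 204 b y$)
$\frac{1}{S{\left(- 8 l{\left(-4 \right)} + 2,159 \right)} + 37150} = \frac{1}{159 \left(1 - 204 \left(\left(-8\right) \left(-4\right) + 2\right)\right) + 37150} = \frac{1}{159 \left(1 - 204 \left(32 + 2\right)\right) + 37150} = \frac{1}{159 \left(1 - 6936\right) + 37150} = \frac{1}{159 \left(-6935\right) + 37150} = \frac{1}{-1102665 + 37150} = \frac{1}{-1065515} = - \frac{1}{1065515}$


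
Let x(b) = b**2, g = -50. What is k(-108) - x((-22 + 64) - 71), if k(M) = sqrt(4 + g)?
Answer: -841 + I*sqrt(46) ≈ -841.0 + 6.7823*I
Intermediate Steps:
k(M) = I*sqrt(46) (k(M) = sqrt(4 - 50) = sqrt(-46) = I*sqrt(46))
k(-108) - x((-22 + 64) - 71) = I*sqrt(46) - ((-22 + 64) - 71)**2 = I*sqrt(46) - (42 - 71)**2 = I*sqrt(46) - 1*(-29)**2 = I*sqrt(46) - 1*841 = I*sqrt(46) - 841 = -841 + I*sqrt(46)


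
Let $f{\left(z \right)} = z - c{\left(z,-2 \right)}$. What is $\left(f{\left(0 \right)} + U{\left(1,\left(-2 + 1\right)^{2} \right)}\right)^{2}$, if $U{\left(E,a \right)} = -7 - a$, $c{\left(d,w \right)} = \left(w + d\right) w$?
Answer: $144$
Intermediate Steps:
$c{\left(d,w \right)} = w \left(d + w\right)$ ($c{\left(d,w \right)} = \left(d + w\right) w = w \left(d + w\right)$)
$f{\left(z \right)} = -4 + 3 z$ ($f{\left(z \right)} = z - - 2 \left(z - 2\right) = z - - 2 \left(-2 + z\right) = z - \left(4 - 2 z\right) = z + \left(-4 + 2 z\right) = -4 + 3 z$)
$\left(f{\left(0 \right)} + U{\left(1,\left(-2 + 1\right)^{2} \right)}\right)^{2} = \left(\left(-4 + 3 \cdot 0\right) - \left(7 + \left(-2 + 1\right)^{2}\right)\right)^{2} = \left(\left(-4 + 0\right) - 8\right)^{2} = \left(-4 - 8\right)^{2} = \left(-12\right)^{2} = 144$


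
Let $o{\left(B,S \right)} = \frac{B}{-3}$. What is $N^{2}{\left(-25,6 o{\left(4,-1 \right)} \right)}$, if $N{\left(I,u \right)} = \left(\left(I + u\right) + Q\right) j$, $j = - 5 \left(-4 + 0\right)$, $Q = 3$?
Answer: $360000$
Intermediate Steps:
$j = 20$ ($j = \left(-5\right) \left(-4\right) = 20$)
$o{\left(B,S \right)} = - \frac{B}{3}$ ($o{\left(B,S \right)} = B \left(- \frac{1}{3}\right) = - \frac{B}{3}$)
$N{\left(I,u \right)} = 60 + 20 I + 20 u$ ($N{\left(I,u \right)} = \left(\left(I + u\right) + 3\right) 20 = \left(3 + I + u\right) 20 = 60 + 20 I + 20 u$)
$N^{2}{\left(-25,6 o{\left(4,-1 \right)} \right)} = \left(60 + 20 \left(-25\right) + 20 \cdot 6 \left(\left(- \frac{1}{3}\right) 4\right)\right)^{2} = \left(60 - 500 + 20 \cdot 6 \left(- \frac{4}{3}\right)\right)^{2} = \left(60 - 500 + 20 \left(-8\right)\right)^{2} = \left(60 - 500 - 160\right)^{2} = \left(-600\right)^{2} = 360000$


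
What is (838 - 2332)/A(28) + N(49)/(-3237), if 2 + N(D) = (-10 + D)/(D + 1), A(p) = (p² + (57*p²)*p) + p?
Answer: -20678408/25331062575 ≈ -0.00081633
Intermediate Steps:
A(p) = p + p² + 57*p³ (A(p) = (p² + 57*p³) + p = p + p² + 57*p³)
N(D) = -2 + (-10 + D)/(1 + D) (N(D) = -2 + (-10 + D)/(D + 1) = -2 + (-10 + D)/(1 + D))
(838 - 2332)/A(28) + N(49)/(-3237) = (838 - 2332)/((28*(1 + 28 + 57*28²))) + ((-12 - 1*49)/(1 + 49))/(-3237) = -1494*1/(28*(1 + 28 + 57*784)) + ((-12 - 49)/50)*(-1/3237) = -1494*1/(28*(1 + 28 + 44688)) + ((1/50)*(-61))*(-1/3237) = -1494/(28*44717) - 61/50*(-1/3237) = -1494/1252076 + 61/161850 = -1494*1/1252076 + 61/161850 = -747/626038 + 61/161850 = -20678408/25331062575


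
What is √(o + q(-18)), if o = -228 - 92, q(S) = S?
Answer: 13*I*√2 ≈ 18.385*I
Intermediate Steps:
o = -320
√(o + q(-18)) = √(-320 - 18) = √(-338) = 13*I*√2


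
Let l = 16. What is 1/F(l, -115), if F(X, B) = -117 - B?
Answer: -1/2 ≈ -0.50000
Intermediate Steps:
1/F(l, -115) = 1/(-117 - 1*(-115)) = 1/(-117 + 115) = 1/(-2) = -1/2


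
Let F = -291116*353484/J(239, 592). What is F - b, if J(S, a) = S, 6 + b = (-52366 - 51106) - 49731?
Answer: -102868231193/239 ≈ -4.3041e+8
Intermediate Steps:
b = -153209 (b = -6 + ((-52366 - 51106) - 49731) = -6 + (-103472 - 49731) = -6 - 153203 = -153209)
F = -102904848144/239 (F = -291116/(239/353484) = -291116/(239*(1/353484)) = -291116/239/353484 = -291116*353484/239 = -102904848144/239 ≈ -4.3056e+8)
F - b = -102904848144/239 - 1*(-153209) = -102904848144/239 + 153209 = -102868231193/239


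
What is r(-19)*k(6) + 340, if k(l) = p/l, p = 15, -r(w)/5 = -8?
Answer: 440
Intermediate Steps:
r(w) = 40 (r(w) = -5*(-8) = 40)
k(l) = 15/l
r(-19)*k(6) + 340 = 40*(15/6) + 340 = 40*(15*(⅙)) + 340 = 40*(5/2) + 340 = 100 + 340 = 440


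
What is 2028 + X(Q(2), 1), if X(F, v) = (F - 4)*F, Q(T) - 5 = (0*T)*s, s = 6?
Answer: 2033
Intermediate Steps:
Q(T) = 5 (Q(T) = 5 + (0*T)*6 = 5 + 0*6 = 5 + 0 = 5)
X(F, v) = F*(-4 + F) (X(F, v) = (-4 + F)*F = F*(-4 + F))
2028 + X(Q(2), 1) = 2028 + 5*(-4 + 5) = 2028 + 5*1 = 2028 + 5 = 2033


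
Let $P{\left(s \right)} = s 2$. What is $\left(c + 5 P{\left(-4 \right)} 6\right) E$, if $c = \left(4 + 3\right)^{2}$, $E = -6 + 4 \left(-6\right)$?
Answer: $5730$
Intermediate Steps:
$P{\left(s \right)} = 2 s$
$E = -30$ ($E = -6 - 24 = -30$)
$c = 49$ ($c = 7^{2} = 49$)
$\left(c + 5 P{\left(-4 \right)} 6\right) E = \left(49 + 5 \cdot 2 \left(-4\right) 6\right) \left(-30\right) = \left(49 + 5 \left(-8\right) 6\right) \left(-30\right) = \left(49 - 240\right) \left(-30\right) = \left(-191\right) \left(-30\right) = 5730$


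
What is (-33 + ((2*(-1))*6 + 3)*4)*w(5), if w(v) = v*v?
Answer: -1725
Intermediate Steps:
w(v) = v²
(-33 + ((2*(-1))*6 + 3)*4)*w(5) = (-33 + ((2*(-1))*6 + 3)*4)*5² = (-33 + (-2*6 + 3)*4)*25 = (-33 + (-12 + 3)*4)*25 = (-33 - 9*4)*25 = (-33 - 36)*25 = -69*25 = -1725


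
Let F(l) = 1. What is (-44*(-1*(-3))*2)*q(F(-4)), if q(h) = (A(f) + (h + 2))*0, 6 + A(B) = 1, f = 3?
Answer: 0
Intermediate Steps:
A(B) = -5 (A(B) = -6 + 1 = -5)
q(h) = 0 (q(h) = (-5 + (h + 2))*0 = (-5 + (2 + h))*0 = (-3 + h)*0 = 0)
(-44*(-1*(-3))*2)*q(F(-4)) = -44*(-1*(-3))*2*0 = -132*2*0 = -44*6*0 = -264*0 = 0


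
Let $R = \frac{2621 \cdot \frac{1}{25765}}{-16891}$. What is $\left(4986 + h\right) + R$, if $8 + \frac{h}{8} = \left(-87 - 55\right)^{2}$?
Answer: $\frac{72344474095289}{435196615} \approx 1.6623 \cdot 10^{5}$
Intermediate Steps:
$R = - \frac{2621}{435196615}$ ($R = 2621 \cdot \frac{1}{25765} \left(- \frac{1}{16891}\right) = \frac{2621}{25765} \left(- \frac{1}{16891}\right) = - \frac{2621}{435196615} \approx -6.0226 \cdot 10^{-6}$)
$h = 161248$ ($h = -64 + 8 \left(-87 - 55\right)^{2} = -64 + 8 \left(-142\right)^{2} = -64 + 8 \cdot 20164 = -64 + 161312 = 161248$)
$\left(4986 + h\right) + R = \left(4986 + 161248\right) - \frac{2621}{435196615} = 166234 - \frac{2621}{435196615} = \frac{72344474095289}{435196615}$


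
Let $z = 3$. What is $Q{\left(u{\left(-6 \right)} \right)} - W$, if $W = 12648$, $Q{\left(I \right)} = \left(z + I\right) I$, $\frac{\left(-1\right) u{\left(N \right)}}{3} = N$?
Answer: $-12270$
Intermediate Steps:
$u{\left(N \right)} = - 3 N$
$Q{\left(I \right)} = I \left(3 + I\right)$ ($Q{\left(I \right)} = \left(3 + I\right) I = I \left(3 + I\right)$)
$Q{\left(u{\left(-6 \right)} \right)} - W = \left(-3\right) \left(-6\right) \left(3 - -18\right) - 12648 = 18 \left(3 + 18\right) - 12648 = 18 \cdot 21 - 12648 = 378 - 12648 = -12270$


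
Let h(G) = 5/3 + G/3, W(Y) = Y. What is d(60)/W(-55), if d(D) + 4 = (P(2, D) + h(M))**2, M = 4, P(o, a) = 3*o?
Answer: -7/5 ≈ -1.4000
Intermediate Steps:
h(G) = 5/3 + G/3 (h(G) = 5*(1/3) + G*(1/3) = 5/3 + G/3)
d(D) = 77 (d(D) = -4 + (3*2 + (5/3 + (1/3)*4))**2 = -4 + (6 + (5/3 + 4/3))**2 = -4 + (6 + 3)**2 = -4 + 9**2 = -4 + 81 = 77)
d(60)/W(-55) = 77/(-55) = 77*(-1/55) = -7/5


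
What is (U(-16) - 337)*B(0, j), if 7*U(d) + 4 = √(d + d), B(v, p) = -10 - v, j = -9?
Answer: 23630/7 - 40*I*√2/7 ≈ 3375.7 - 8.0812*I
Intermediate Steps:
U(d) = -4/7 + √2*√d/7 (U(d) = -4/7 + √(d + d)/7 = -4/7 + √(2*d)/7 = -4/7 + (√2*√d)/7 = -4/7 + √2*√d/7)
(U(-16) - 337)*B(0, j) = ((-4/7 + √2*√(-16)/7) - 337)*(-10 - 1*0) = ((-4/7 + √2*(4*I)/7) - 337)*(-10 + 0) = ((-4/7 + 4*I*√2/7) - 337)*(-10) = (-2363/7 + 4*I*√2/7)*(-10) = 23630/7 - 40*I*√2/7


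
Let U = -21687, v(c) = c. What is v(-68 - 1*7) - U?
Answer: 21612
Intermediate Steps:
v(-68 - 1*7) - U = (-68 - 1*7) - 1*(-21687) = (-68 - 7) + 21687 = -75 + 21687 = 21612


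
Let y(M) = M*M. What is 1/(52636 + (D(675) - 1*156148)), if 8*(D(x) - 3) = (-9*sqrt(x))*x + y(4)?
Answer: -6624448/660765442261 + 729000*sqrt(3)/660765442261 ≈ -8.1145e-6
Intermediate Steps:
y(M) = M**2
D(x) = 5 - 9*x**(3/2)/8 (D(x) = 3 + ((-9*sqrt(x))*x + 4**2)/8 = 3 + (-9*x**(3/2) + 16)/8 = 3 + (16 - 9*x**(3/2))/8 = 3 + (2 - 9*x**(3/2)/8) = 5 - 9*x**(3/2)/8)
1/(52636 + (D(675) - 1*156148)) = 1/(52636 + ((5 - 91125*sqrt(3)/8) - 1*156148)) = 1/(52636 + ((5 - 91125*sqrt(3)/8) - 156148)) = 1/(52636 + (-156143 - 91125*sqrt(3)/8)) = 1/(-103507 - 91125*sqrt(3)/8)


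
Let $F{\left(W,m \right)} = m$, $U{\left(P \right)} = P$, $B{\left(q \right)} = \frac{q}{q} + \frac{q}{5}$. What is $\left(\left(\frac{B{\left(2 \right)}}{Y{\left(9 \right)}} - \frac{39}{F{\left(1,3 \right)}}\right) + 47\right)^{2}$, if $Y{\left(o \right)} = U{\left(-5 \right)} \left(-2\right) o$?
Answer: $\frac{234304249}{202500} \approx 1157.1$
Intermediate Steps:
$B{\left(q \right)} = 1 + \frac{q}{5}$ ($B{\left(q \right)} = 1 + q \frac{1}{5} = 1 + \frac{q}{5}$)
$Y{\left(o \right)} = 10 o$ ($Y{\left(o \right)} = \left(-5\right) \left(-2\right) o = 10 o$)
$\left(\left(\frac{B{\left(2 \right)}}{Y{\left(9 \right)}} - \frac{39}{F{\left(1,3 \right)}}\right) + 47\right)^{2} = \left(\left(\frac{1 + \frac{1}{5} \cdot 2}{10 \cdot 9} - \frac{39}{3}\right) + 47\right)^{2} = \left(\left(\frac{1 + \frac{2}{5}}{90} - 13\right) + 47\right)^{2} = \left(\left(\frac{7}{5} \cdot \frac{1}{90} - 13\right) + 47\right)^{2} = \left(\left(\frac{7}{450} - 13\right) + 47\right)^{2} = \left(- \frac{5843}{450} + 47\right)^{2} = \left(\frac{15307}{450}\right)^{2} = \frac{234304249}{202500}$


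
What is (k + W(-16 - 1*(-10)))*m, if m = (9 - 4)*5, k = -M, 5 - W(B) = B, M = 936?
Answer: -23125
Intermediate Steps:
W(B) = 5 - B
k = -936 (k = -1*936 = -936)
m = 25 (m = 5*5 = 25)
(k + W(-16 - 1*(-10)))*m = (-936 + (5 - (-16 - 1*(-10))))*25 = (-936 + (5 - (-16 + 10)))*25 = (-936 + (5 - 1*(-6)))*25 = (-936 + (5 + 6))*25 = (-936 + 11)*25 = -925*25 = -23125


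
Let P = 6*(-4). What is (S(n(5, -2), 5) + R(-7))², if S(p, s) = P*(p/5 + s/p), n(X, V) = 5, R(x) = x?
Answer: 3025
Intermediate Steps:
P = -24
S(p, s) = -24*p/5 - 24*s/p (S(p, s) = -24*(p/5 + s/p) = -24*p/5 - 24*s/p)
(S(n(5, -2), 5) + R(-7))² = ((-24/5*5 - 24*5/5) - 7)² = ((-24 - 24*5*⅕) - 7)² = ((-24 - 24) - 7)² = (-48 - 7)² = (-55)² = 3025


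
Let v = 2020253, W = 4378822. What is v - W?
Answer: -2358569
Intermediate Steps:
v - W = 2020253 - 1*4378822 = 2020253 - 4378822 = -2358569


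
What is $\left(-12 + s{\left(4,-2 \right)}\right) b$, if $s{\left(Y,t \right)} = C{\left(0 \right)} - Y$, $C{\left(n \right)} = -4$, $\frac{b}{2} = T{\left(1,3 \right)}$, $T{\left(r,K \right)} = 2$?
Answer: $-80$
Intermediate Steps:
$b = 4$ ($b = 2 \cdot 2 = 4$)
$s{\left(Y,t \right)} = -4 - Y$
$\left(-12 + s{\left(4,-2 \right)}\right) b = \left(-12 - 8\right) 4 = \left(-20\right) 4 = -80$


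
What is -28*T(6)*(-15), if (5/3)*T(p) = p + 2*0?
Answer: 1512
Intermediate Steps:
T(p) = 3*p/5 (T(p) = 3*(p + 2*0)/5 = 3*(p + 0)/5 = 3*p/5)
-28*T(6)*(-15) = -84*6/5*(-15) = -28*18/5*(-15) = -504/5*(-15) = 1512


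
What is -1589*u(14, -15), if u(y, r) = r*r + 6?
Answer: -367059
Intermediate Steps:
u(y, r) = 6 + r² (u(y, r) = r² + 6 = 6 + r²)
-1589*u(14, -15) = -1589*(6 + (-15)²) = -1589*(6 + 225) = -1589*231 = -367059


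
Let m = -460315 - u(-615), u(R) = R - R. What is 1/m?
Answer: -1/460315 ≈ -2.1724e-6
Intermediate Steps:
u(R) = 0
m = -460315 (m = -460315 - 1*0 = -460315 + 0 = -460315)
1/m = 1/(-460315) = -1/460315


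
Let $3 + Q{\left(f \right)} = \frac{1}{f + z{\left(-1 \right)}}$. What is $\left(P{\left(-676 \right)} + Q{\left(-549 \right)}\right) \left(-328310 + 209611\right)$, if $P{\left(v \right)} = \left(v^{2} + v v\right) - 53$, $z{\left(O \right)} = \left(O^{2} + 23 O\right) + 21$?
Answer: $- \frac{59663197598501}{550} \approx -1.0848 \cdot 10^{11}$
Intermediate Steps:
$z{\left(O \right)} = 21 + O^{2} + 23 O$
$Q{\left(f \right)} = -3 + \frac{1}{-1 + f}$ ($Q{\left(f \right)} = -3 + \frac{1}{f + \left(21 + \left(-1\right)^{2} + 23 \left(-1\right)\right)} = -3 + \frac{1}{f + \left(21 + 1 - 23\right)} = -3 + \frac{1}{f - 1} = -3 + \frac{1}{-1 + f}$)
$P{\left(v \right)} = -53 + 2 v^{2}$ ($P{\left(v \right)} = \left(v^{2} + v^{2}\right) - 53 = 2 v^{2} - 53 = -53 + 2 v^{2}$)
$\left(P{\left(-676 \right)} + Q{\left(-549 \right)}\right) \left(-328310 + 209611\right) = \left(\left(-53 + 2 \left(-676\right)^{2}\right) + \frac{4 - -1647}{-1 - 549}\right) \left(-328310 + 209611\right) = \left(\left(-53 + 2 \cdot 456976\right) + \frac{4 + 1647}{-550}\right) \left(-118699\right) = \left(\left(-53 + 913952\right) - \frac{1651}{550}\right) \left(-118699\right) = \left(913899 - \frac{1651}{550}\right) \left(-118699\right) = \frac{502642799}{550} \left(-118699\right) = - \frac{59663197598501}{550}$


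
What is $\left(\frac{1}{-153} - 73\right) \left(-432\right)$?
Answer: $\frac{536160}{17} \approx 31539.0$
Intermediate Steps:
$\left(\frac{1}{-153} - 73\right) \left(-432\right) = \left(- \frac{1}{153} - 73\right) \left(-432\right) = \left(- \frac{11170}{153}\right) \left(-432\right) = \frac{536160}{17}$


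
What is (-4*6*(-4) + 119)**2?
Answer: 46225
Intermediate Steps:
(-4*6*(-4) + 119)**2 = (-24*(-4) + 119)**2 = (96 + 119)**2 = 215**2 = 46225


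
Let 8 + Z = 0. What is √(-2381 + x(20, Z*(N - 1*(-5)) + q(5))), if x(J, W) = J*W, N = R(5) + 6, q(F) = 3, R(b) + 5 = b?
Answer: I*√4081 ≈ 63.883*I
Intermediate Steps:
R(b) = -5 + b
Z = -8 (Z = -8 + 0 = -8)
N = 6 (N = (-5 + 5) + 6 = 0 + 6 = 6)
√(-2381 + x(20, Z*(N - 1*(-5)) + q(5))) = √(-2381 + 20*(-8*(6 - 1*(-5)) + 3)) = √(-2381 + 20*(-8*(6 + 5) + 3)) = √(-2381 + 20*(-8*11 + 3)) = √(-2381 + 20*(-88 + 3)) = √(-2381 + 20*(-85)) = √(-2381 - 1700) = √(-4081) = I*√4081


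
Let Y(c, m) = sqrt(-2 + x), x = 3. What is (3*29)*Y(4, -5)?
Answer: 87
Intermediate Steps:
Y(c, m) = 1 (Y(c, m) = sqrt(-2 + 3) = sqrt(1) = 1)
(3*29)*Y(4, -5) = (3*29)*1 = 87*1 = 87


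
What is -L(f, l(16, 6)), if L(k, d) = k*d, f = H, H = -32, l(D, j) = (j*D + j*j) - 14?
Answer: 3776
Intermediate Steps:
l(D, j) = -14 + j² + D*j (l(D, j) = (D*j + j²) - 14 = (j² + D*j) - 14 = -14 + j² + D*j)
f = -32
L(k, d) = d*k
-L(f, l(16, 6)) = -(-14 + 6² + 16*6)*(-32) = -(-14 + 36 + 96)*(-32) = -118*(-32) = -1*(-3776) = 3776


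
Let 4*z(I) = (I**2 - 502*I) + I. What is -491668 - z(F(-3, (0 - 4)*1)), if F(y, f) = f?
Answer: -492173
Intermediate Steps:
z(I) = -501*I/4 + I**2/4 (z(I) = ((I**2 - 502*I) + I)/4 = (I**2 - 501*I)/4 = -501*I/4 + I**2/4)
-491668 - z(F(-3, (0 - 4)*1)) = -491668 - (0 - 4)*1*(-501 + (0 - 4)*1)/4 = -491668 - (-4*1)*(-501 - 4*1)/4 = -491668 - (-4)*(-501 - 4)/4 = -491668 - (-4)*(-505)/4 = -491668 - 1*505 = -491668 - 505 = -492173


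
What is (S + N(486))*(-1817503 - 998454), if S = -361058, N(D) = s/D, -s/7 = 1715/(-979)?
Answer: 483751051083975979/475794 ≈ 1.0167e+12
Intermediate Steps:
s = 12005/979 (s = -12005/(-979) = -12005*(-1)/979 = -7*(-1715/979) = 12005/979 ≈ 12.263)
N(D) = 12005/(979*D)
(S + N(486))*(-1817503 - 998454) = (-361058 + (12005/979)/486)*(-1817503 - 998454) = (-361058 + (12005/979)*(1/486))*(-2815957) = (-361058 + 12005/475794)*(-2815957) = -171789218047/475794*(-2815957) = 483751051083975979/475794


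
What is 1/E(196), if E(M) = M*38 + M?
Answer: 1/7644 ≈ 0.00013082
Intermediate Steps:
E(M) = 39*M (E(M) = 38*M + M = 39*M)
1/E(196) = 1/(39*196) = 1/7644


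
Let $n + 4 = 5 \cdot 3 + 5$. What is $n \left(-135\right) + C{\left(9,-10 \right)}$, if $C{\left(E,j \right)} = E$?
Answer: $-2151$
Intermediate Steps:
$n = 16$ ($n = -4 + \left(5 \cdot 3 + 5\right) = -4 + \left(15 + 5\right) = -4 + 20 = 16$)
$n \left(-135\right) + C{\left(9,-10 \right)} = 16 \left(-135\right) + 9 = -2160 + 9 = -2151$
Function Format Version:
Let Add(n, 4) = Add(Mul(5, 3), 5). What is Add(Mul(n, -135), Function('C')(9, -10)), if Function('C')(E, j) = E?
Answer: -2151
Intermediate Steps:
n = 16 (n = Add(-4, Add(Mul(5, 3), 5)) = Add(-4, Add(15, 5)) = Add(-4, 20) = 16)
Add(Mul(n, -135), Function('C')(9, -10)) = Add(Mul(16, -135), 9) = Add(-2160, 9) = -2151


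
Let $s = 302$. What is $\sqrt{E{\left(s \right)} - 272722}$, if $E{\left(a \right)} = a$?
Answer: $2 i \sqrt{68105} \approx 521.94 i$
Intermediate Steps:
$\sqrt{E{\left(s \right)} - 272722} = \sqrt{302 - 272722} = \sqrt{-272420} = 2 i \sqrt{68105}$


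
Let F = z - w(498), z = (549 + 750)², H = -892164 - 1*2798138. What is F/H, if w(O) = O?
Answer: -1686903/3690302 ≈ -0.45712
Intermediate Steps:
H = -3690302 (H = -892164 - 2798138 = -3690302)
z = 1687401 (z = 1299² = 1687401)
F = 1686903 (F = 1687401 - 1*498 = 1687401 - 498 = 1686903)
F/H = 1686903/(-3690302) = 1686903*(-1/3690302) = -1686903/3690302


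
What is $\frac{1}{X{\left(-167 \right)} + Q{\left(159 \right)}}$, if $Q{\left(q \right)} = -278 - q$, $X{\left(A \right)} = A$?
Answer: $- \frac{1}{604} \approx -0.0016556$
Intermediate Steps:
$\frac{1}{X{\left(-167 \right)} + Q{\left(159 \right)}} = \frac{1}{-167 - 437} = \frac{1}{-604} = - \frac{1}{604}$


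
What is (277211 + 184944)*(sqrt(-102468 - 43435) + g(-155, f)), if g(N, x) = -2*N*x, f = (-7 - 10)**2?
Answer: 41404466450 + 462155*I*sqrt(145903) ≈ 4.1404e+10 + 1.7653e+8*I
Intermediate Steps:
f = 289 (f = (-17)**2 = 289)
g(N, x) = -2*N*x
(277211 + 184944)*(sqrt(-102468 - 43435) + g(-155, f)) = (277211 + 184944)*(sqrt(-102468 - 43435) - 2*(-155)*289) = 462155*(sqrt(-145903) + 89590) = 462155*(I*sqrt(145903) + 89590) = 462155*(89590 + I*sqrt(145903)) = 41404466450 + 462155*I*sqrt(145903)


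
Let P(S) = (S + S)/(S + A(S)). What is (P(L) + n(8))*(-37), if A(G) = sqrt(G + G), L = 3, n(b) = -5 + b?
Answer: -333 + 74*sqrt(6) ≈ -151.74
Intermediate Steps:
A(G) = sqrt(2)*sqrt(G) (A(G) = sqrt(2*G) = sqrt(2)*sqrt(G))
P(S) = 2*S/(S + sqrt(2)*sqrt(S)) (P(S) = (S + S)/(S + sqrt(2)*sqrt(S)) = (2*S)/(S + sqrt(2)*sqrt(S)) = 2*S/(S + sqrt(2)*sqrt(S)))
(P(L) + n(8))*(-37) = (2*3/(3 + sqrt(2)*sqrt(3)) + (-5 + 8))*(-37) = (2*3/(3 + sqrt(6)) + 3)*(-37) = (6/(3 + sqrt(6)) + 3)*(-37) = (3 + 6/(3 + sqrt(6)))*(-37) = -111 - 222/(3 + sqrt(6))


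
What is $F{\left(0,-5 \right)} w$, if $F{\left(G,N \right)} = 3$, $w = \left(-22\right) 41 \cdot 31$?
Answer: $-83886$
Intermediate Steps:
$w = -27962$ ($w = \left(-902\right) 31 = -27962$)
$F{\left(0,-5 \right)} w = 3 \left(-27962\right) = -83886$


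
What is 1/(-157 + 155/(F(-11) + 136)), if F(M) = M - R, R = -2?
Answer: -127/19784 ≈ -0.0064193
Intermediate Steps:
F(M) = 2 + M (F(M) = M - 1*(-2) = M + 2 = 2 + M)
1/(-157 + 155/(F(-11) + 136)) = 1/(-157 + 155/((2 - 11) + 136)) = 1/(-157 + 155/(-9 + 136)) = 1/(-157 + 155/127) = 1/(-19784/127) = -127/19784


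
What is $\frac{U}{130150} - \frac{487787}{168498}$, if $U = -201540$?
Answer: $- \frac{9744456497}{2193001470} \approx -4.4434$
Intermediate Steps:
$\frac{U}{130150} - \frac{487787}{168498} = - \frac{201540}{130150} - \frac{487787}{168498} = \left(-201540\right) \frac{1}{130150} - \frac{487787}{168498} = - \frac{20154}{13015} - \frac{487787}{168498} = - \frac{9744456497}{2193001470}$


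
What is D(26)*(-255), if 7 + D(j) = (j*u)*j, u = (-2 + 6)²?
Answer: -2756295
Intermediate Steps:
u = 16 (u = 4² = 16)
D(j) = -7 + 16*j² (D(j) = -7 + (j*16)*j = -7 + (16*j)*j = -7 + 16*j²)
D(26)*(-255) = (-7 + 16*26²)*(-255) = (-7 + 16*676)*(-255) = (-7 + 10816)*(-255) = 10809*(-255) = -2756295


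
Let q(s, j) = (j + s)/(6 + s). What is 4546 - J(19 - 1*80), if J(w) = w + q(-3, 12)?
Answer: 4604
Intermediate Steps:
q(s, j) = (j + s)/(6 + s)
J(w) = 3 + w (J(w) = w + (12 - 3)/(6 - 3) = w + 9/3 = w + (1/3)*9 = w + 3 = 3 + w)
4546 - J(19 - 1*80) = 4546 - (3 + (19 - 1*80)) = 4546 - (3 + (19 - 80)) = 4546 - (3 - 61) = 4546 - 1*(-58) = 4546 + 58 = 4604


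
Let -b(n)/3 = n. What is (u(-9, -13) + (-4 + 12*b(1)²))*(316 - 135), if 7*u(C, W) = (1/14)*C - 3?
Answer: 1835521/98 ≈ 18730.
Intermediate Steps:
b(n) = -3*n
u(C, W) = -3/7 + C/98 (u(C, W) = ((1/14)*C - 3)/7 = ((1*(1/14))*C - 3)/7 = (C/14 - 3)/7 = (-3 + C/14)/7 = -3/7 + C/98)
(u(-9, -13) + (-4 + 12*b(1)²))*(316 - 135) = ((-3/7 + (1/98)*(-9)) + (-4 + 12*(-3*1)²))*(316 - 135) = ((-3/7 - 9/98) + (-4 + 12*(-3)²))*181 = (-51/98 + (-4 + 12*9))*181 = (-51/98 + (-4 + 108))*181 = (-51/98 + 104)*181 = (10141/98)*181 = 1835521/98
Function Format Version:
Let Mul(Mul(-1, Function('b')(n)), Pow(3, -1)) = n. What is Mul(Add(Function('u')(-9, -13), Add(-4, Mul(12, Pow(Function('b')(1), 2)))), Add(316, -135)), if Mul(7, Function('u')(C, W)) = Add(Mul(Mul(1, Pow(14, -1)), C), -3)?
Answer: Rational(1835521, 98) ≈ 18730.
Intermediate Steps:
Function('b')(n) = Mul(-3, n)
Function('u')(C, W) = Add(Rational(-3, 7), Mul(Rational(1, 98), C)) (Function('u')(C, W) = Mul(Rational(1, 7), Add(Mul(Mul(1, Pow(14, -1)), C), -3)) = Mul(Rational(1, 7), Add(Mul(Mul(1, Rational(1, 14)), C), -3)) = Mul(Rational(1, 7), Add(Mul(Rational(1, 14), C), -3)) = Mul(Rational(1, 7), Add(-3, Mul(Rational(1, 14), C))) = Add(Rational(-3, 7), Mul(Rational(1, 98), C)))
Mul(Add(Function('u')(-9, -13), Add(-4, Mul(12, Pow(Function('b')(1), 2)))), Add(316, -135)) = Mul(Add(Add(Rational(-3, 7), Mul(Rational(1, 98), -9)), Add(-4, Mul(12, Pow(Mul(-3, 1), 2)))), Add(316, -135)) = Mul(Add(Add(Rational(-3, 7), Rational(-9, 98)), Add(-4, Mul(12, Pow(-3, 2)))), 181) = Mul(Add(Rational(-51, 98), Add(-4, Mul(12, 9))), 181) = Mul(Add(Rational(-51, 98), Add(-4, 108)), 181) = Mul(Add(Rational(-51, 98), 104), 181) = Mul(Rational(10141, 98), 181) = Rational(1835521, 98)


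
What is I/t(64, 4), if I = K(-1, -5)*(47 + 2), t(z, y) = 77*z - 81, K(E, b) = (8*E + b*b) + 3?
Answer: 980/4847 ≈ 0.20219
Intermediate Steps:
K(E, b) = 3 + b**2 + 8*E (K(E, b) = (8*E + b**2) + 3 = (b**2 + 8*E) + 3 = 3 + b**2 + 8*E)
t(z, y) = -81 + 77*z
I = 980 (I = (3 + (-5)**2 + 8*(-1))*(47 + 2) = (3 + 25 - 8)*49 = 20*49 = 980)
I/t(64, 4) = 980/(-81 + 77*64) = 980/(-81 + 4928) = 980/4847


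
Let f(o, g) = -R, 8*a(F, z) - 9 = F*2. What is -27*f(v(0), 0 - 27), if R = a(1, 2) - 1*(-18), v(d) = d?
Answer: 4185/8 ≈ 523.13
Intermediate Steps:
a(F, z) = 9/8 + F/4 (a(F, z) = 9/8 + (F*2)/8 = 9/8 + (2*F)/8 = 9/8 + F/4)
R = 155/8 (R = (9/8 + (¼)*1) - 1*(-18) = (9/8 + ¼) + 18 = 11/8 + 18 = 155/8 ≈ 19.375)
f(o, g) = -155/8 (f(o, g) = -1*155/8 = -155/8)
-27*f(v(0), 0 - 27) = -27*(-155/8) = 4185/8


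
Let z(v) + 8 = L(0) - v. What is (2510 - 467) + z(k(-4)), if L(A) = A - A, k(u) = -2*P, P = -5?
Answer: 2025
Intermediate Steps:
k(u) = 10 (k(u) = -2*(-5) = 10)
L(A) = 0
z(v) = -8 - v (z(v) = -8 + (0 - v) = -8 - v)
(2510 - 467) + z(k(-4)) = (2510 - 467) + (-8 - 1*10) = 2043 + (-8 - 10) = 2043 - 18 = 2025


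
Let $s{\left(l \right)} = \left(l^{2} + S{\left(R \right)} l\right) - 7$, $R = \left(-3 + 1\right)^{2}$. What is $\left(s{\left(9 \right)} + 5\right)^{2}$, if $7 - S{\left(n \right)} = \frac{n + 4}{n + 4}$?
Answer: $17689$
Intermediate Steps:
$R = 4$ ($R = \left(-2\right)^{2} = 4$)
$S{\left(n \right)} = 6$ ($S{\left(n \right)} = 7 - \frac{n + 4}{n + 4} = 7 - \frac{4 + n}{4 + n} = 7 - 1 = 6$)
$s{\left(l \right)} = -7 + l^{2} + 6 l$ ($s{\left(l \right)} = \left(l^{2} + 6 l\right) - 7 = -7 + l^{2} + 6 l$)
$\left(s{\left(9 \right)} + 5\right)^{2} = \left(\left(-7 + 9^{2} + 6 \cdot 9\right) + 5\right)^{2} = \left(\left(-7 + 81 + 54\right) + 5\right)^{2} = \left(128 + 5\right)^{2} = 133^{2} = 17689$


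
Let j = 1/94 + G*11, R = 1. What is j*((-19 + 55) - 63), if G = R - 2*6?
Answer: 307071/94 ≈ 3266.7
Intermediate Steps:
G = -11 (G = 1 - 2*6 = 1 - 12 = -11)
j = -11373/94 (j = 1/94 - 11*11 = 1/94 - 121 = -11373/94 ≈ -120.99)
j*((-19 + 55) - 63) = -11373*((-19 + 55) - 63)/94 = -11373*(36 - 63)/94 = -11373/94*(-27) = 307071/94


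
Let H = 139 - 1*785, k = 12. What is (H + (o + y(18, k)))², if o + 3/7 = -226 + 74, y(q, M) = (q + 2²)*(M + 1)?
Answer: 12866569/49 ≈ 2.6258e+5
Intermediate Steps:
y(q, M) = (1 + M)*(4 + q) (y(q, M) = (q + 4)*(1 + M) = (4 + q)*(1 + M) = (1 + M)*(4 + q))
o = -1067/7 (o = -3/7 + (-226 + 74) = -3/7 - 152 = -1067/7 ≈ -152.43)
H = -646 (H = 139 - 785 = -646)
(H + (o + y(18, k)))² = (-646 + (-1067/7 + (4 + 18 + 4*12 + 12*18)))² = (-646 + (-1067/7 + (4 + 18 + 48 + 216)))² = (-646 + (-1067/7 + 286))² = (-646 + 935/7)² = (-3587/7)² = 12866569/49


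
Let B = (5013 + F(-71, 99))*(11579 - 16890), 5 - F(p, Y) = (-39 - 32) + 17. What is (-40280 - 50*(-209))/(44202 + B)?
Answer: 2983/2689319 ≈ 0.0011092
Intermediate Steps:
F(p, Y) = 59 (F(p, Y) = 5 - ((-39 - 32) + 17) = 5 - (-71 + 17) = 5 - 1*(-54) = 5 + 54 = 59)
B = -26937392 (B = (5013 + 59)*(11579 - 16890) = 5072*(-5311) = -26937392)
(-40280 - 50*(-209))/(44202 + B) = (-40280 - 50*(-209))/(44202 - 26937392) = (-40280 + 10450)/(-26893190) = -29830*(-1/26893190) = 2983/2689319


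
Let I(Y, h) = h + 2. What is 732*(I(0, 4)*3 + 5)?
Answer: 16836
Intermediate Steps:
I(Y, h) = 2 + h
732*(I(0, 4)*3 + 5) = 732*((2 + 4)*3 + 5) = 732*(6*3 + 5) = 732*(18 + 5) = 732*23 = 16836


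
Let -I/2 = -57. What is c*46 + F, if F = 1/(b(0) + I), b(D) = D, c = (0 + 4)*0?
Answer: 1/114 ≈ 0.0087719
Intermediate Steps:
c = 0 (c = 4*0 = 0)
I = 114 (I = -2*(-57) = 114)
F = 1/114 (F = 1/(0 + 114) = 1/114 ≈ 0.0087719)
c*46 + F = 0*46 + 1/114 = 0 + 1/114 = 1/114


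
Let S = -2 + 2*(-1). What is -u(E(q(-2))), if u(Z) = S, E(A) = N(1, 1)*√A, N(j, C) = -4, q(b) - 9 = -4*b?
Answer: 4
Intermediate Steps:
q(b) = 9 - 4*b
E(A) = -4*√A
S = -4 (S = -2 - 2 = -4)
u(Z) = -4
-u(E(q(-2))) = -1*(-4) = 4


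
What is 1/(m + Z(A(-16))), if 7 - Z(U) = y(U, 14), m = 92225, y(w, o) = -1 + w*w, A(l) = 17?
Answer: 1/91944 ≈ 1.0876e-5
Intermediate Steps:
y(w, o) = -1 + w²
Z(U) = 8 - U² (Z(U) = 7 - (-1 + U²) = 7 + (1 - U²) = 8 - U²)
1/(m + Z(A(-16))) = 1/(92225 + (8 - 1*17²)) = 1/(92225 + (8 - 1*289)) = 1/(92225 + (8 - 289)) = 1/(92225 - 281) = 1/91944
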